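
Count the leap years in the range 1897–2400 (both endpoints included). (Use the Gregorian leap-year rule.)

Multiples of 4 in [1897,2400]: 126.
Of those, multiples of 100: 6 (not leap unless ÷400).
Multiples of 400: 2.
Leap years = 126 − 6 + 2 = 122.

122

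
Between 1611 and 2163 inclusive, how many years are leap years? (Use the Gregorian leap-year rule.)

134

Multiples of 4 in [1611,2163]: 138.
Of those, multiples of 100: 5 (not leap unless ÷400).
Multiples of 400: 1.
Leap years = 138 − 5 + 1 = 134.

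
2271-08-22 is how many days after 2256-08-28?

Aug 28, 2256 → Aug 28, 2257: 365 days.
Aug 28, 2257 → Aug 28, 2258: 365 days.
Aug 28, 2258 → Aug 28, 2259: 365 days.
Aug 28, 2259 → Aug 28, 2260: 366 days (Feb 29, 2260 is in that span).
Aug 28, 2260 → Aug 28, 2261: 365 days.
Aug 28, 2261 → Aug 28, 2262: 365 days.
Aug 28, 2262 → Aug 28, 2263: 365 days.
Aug 28, 2263 → Aug 28, 2264: 366 days (Feb 29, 2264 is in that span).
Aug 28, 2264 → Aug 28, 2265: 365 days.
Aug 28, 2265 → Aug 28, 2266: 365 days.
Aug 28, 2266 → Aug 28, 2267: 365 days.
Aug 28, 2267 → Aug 28, 2268: 366 days (Feb 29, 2268 is in that span).
Aug 28, 2268 → Aug 28, 2269: 365 days.
Aug 28, 2269 → Aug 28, 2270: 365 days.
Aug 28, 2270 → Sep 28, 2270: 31 days (August has 31).
Sep 28, 2270 → Oct 28, 2270: 30 days (September has 30).
Oct 28, 2270 → Nov 28, 2270: 31 days (October has 31).
Nov 28, 2270 → Dec 28, 2270: 30 days (November has 30).
Dec 28, 2270 → Jan 28, 2271: 31 days (December has 31).
Jan 28, 2271 → Feb 28, 2271: 31 days (January has 31).
Feb 28, 2271 → Mar 28, 2271: 28 days (February has 28).
Mar 28, 2271 → Apr 28, 2271: 31 days (March has 31).
Apr 28, 2271 → May 28, 2271: 30 days (April has 30).
May 28, 2271 → Jun 28, 2271: 31 days (May has 31).
Jun 28, 2271 → Jul 28, 2271: 30 days (June has 30).
Jul 28, 2271 → Aug 22, 2271: 25 days.
Total: 5472 days.

5472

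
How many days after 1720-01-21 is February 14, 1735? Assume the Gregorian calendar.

Jan 21, 1720 → Jan 21, 1721: 366 days (Feb 29, 1720 is in that span).
Jan 21, 1721 → Jan 21, 1722: 365 days.
Jan 21, 1722 → Jan 21, 1723: 365 days.
Jan 21, 1723 → Jan 21, 1724: 365 days.
Jan 21, 1724 → Jan 21, 1725: 366 days (Feb 29, 1724 is in that span).
Jan 21, 1725 → Jan 21, 1726: 365 days.
Jan 21, 1726 → Jan 21, 1727: 365 days.
Jan 21, 1727 → Jan 21, 1728: 365 days.
Jan 21, 1728 → Jan 21, 1729: 366 days (Feb 29, 1728 is in that span).
Jan 21, 1729 → Jan 21, 1730: 365 days.
Jan 21, 1730 → Jan 21, 1731: 365 days.
Jan 21, 1731 → Jan 21, 1732: 365 days.
Jan 21, 1732 → Jan 21, 1733: 366 days (Feb 29, 1732 is in that span).
Jan 21, 1733 → Jan 21, 1734: 365 days.
Jan 21, 1734 → Feb 21, 1734: 31 days (January has 31).
Feb 21, 1734 → Mar 21, 1734: 28 days (February has 28).
Mar 21, 1734 → Apr 21, 1734: 31 days (March has 31).
Apr 21, 1734 → May 21, 1734: 30 days (April has 30).
May 21, 1734 → Jun 21, 1734: 31 days (May has 31).
Jun 21, 1734 → Jul 21, 1734: 30 days (June has 30).
Jul 21, 1734 → Aug 21, 1734: 31 days (July has 31).
Aug 21, 1734 → Sep 21, 1734: 31 days (August has 31).
Sep 21, 1734 → Oct 21, 1734: 30 days (September has 30).
Oct 21, 1734 → Nov 21, 1734: 31 days (October has 31).
Nov 21, 1734 → Dec 21, 1734: 30 days (November has 30).
Dec 21, 1734 → Jan 21, 1735: 31 days (December has 31).
Jan 21, 1735 → Feb 14, 1735: 24 days.
Total: 5503 days.

5503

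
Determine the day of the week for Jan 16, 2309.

Doomsday rule: the anchor day for the 2300s is Wednesday. For year 09: 9÷12 = 0 r 9, and 9÷4 = 2, so 0+9+2 = 11.
Wednesday + 11 ≡ Sunday — that's 2309's doomsday.
In January the doomsday date is Jan 3 (2309 is not a leap year).
Jan 16 is 13 days after Jan 3; 13 mod 7 = 6, so Sunday + 6 = Saturday.

Saturday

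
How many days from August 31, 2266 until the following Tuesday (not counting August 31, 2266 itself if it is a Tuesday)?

Aug 31, 2266 is a Friday.
From Friday to the next Tuesday is 4 days.

4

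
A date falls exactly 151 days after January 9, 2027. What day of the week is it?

First find the weekday of Jan 9, 2027. Doomsday rule: the anchor day for the 2000s is Tuesday. For year 27: 27÷12 = 2 r 3, and 3÷4 = 0, so 2+3+0 = 5.
Tuesday + 5 ≡ Sunday — that's 2027's doomsday.
In January the doomsday date is Jan 3 (2027 is not a leap year).
Jan 9 is 6 days after Jan 3; 6 mod 7 = 6, so Sunday + 6 = Saturday.
151 mod 7 = 4, so 151 days after a Saturday is Saturday + 4 = Wednesday.

Wednesday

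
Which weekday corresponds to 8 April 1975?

January 1, 1975 is a Wednesday.
Jan 1, 1975 → Feb 1, 1975: 31 days (January has 31).
Feb 1, 1975 → Mar 1, 1975: 28 days (February has 28).
Mar 1, 1975 → Apr 1, 1975: 31 days (March has 31).
Apr 1, 1975 → Apr 8, 1975: 7 days.
Total: 97 days.
97 mod 7 = 6, so Wednesday + 6 = Tuesday.

Tuesday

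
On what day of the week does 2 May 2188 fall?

Friday

Doomsday rule: the anchor day for the 2100s is Sunday. For year 88: 88÷12 = 7 r 4, and 4÷4 = 1, so 7+4+1 = 12.
Sunday + 12 ≡ Friday — that's 2188's doomsday.
In May the doomsday date is May 9.
May 2 is 7 days before May 9; 7 mod 7 = 0, so Friday − 0 = Friday.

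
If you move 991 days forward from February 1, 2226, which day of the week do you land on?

First find the weekday of Feb 1, 2226. Doomsday rule: the anchor day for the 2200s is Friday. For year 26: 26÷12 = 2 r 2, and 2÷4 = 0, so 2+2+0 = 4.
Friday + 4 ≡ Tuesday — that's 2226's doomsday.
In February the doomsday date is Feb 28 (2226 is not a leap year).
Feb 1 is 27 days before Feb 28; 27 mod 7 = 6, so Tuesday − 6 = Wednesday.
991 mod 7 = 4, so 991 days after a Wednesday is Wednesday + 4 = Sunday.

Sunday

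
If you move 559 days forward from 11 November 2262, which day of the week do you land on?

Nov 11, 2262 is a Tuesday.
559 mod 7 = 6, so 559 days after a Tuesday is Tuesday + 6 = Monday.

Monday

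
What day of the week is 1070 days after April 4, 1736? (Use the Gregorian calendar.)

First find the weekday of Apr 4, 1736. Doomsday rule: the anchor day for the 1700s is Sunday. For year 36: 36÷12 = 3 r 0, and 0÷4 = 0, so 3+0+0 = 3.
Sunday + 3 ≡ Wednesday — that's 1736's doomsday.
In April the doomsday date is Apr 4.
Apr 4 is the doomsday itself: Wednesday.
1070 mod 7 = 6, so 1070 days after a Wednesday is Wednesday + 6 = Tuesday.

Tuesday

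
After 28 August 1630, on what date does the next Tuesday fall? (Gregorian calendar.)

September 3, 1630

Aug 28, 1630 is a Wednesday.
From Wednesday to the next Tuesday is 6 days.
Aug 28, 1630 + 6 = Sep 3, 1630.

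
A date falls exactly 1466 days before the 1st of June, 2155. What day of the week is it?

Thursday

Jun 1, 2155 is a Sunday.
1466 mod 7 = 3, so 1466 days before a Sunday is Sunday − 3 = Thursday.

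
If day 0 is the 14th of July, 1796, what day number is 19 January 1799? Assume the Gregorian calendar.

Jul 14, 1796 → Jul 14, 1797: 365 days.
Jul 14, 1797 → Jul 14, 1798: 365 days.
Jul 14, 1798 → Aug 14, 1798: 31 days (July has 31).
Aug 14, 1798 → Sep 14, 1798: 31 days (August has 31).
Sep 14, 1798 → Oct 14, 1798: 30 days (September has 30).
Oct 14, 1798 → Nov 14, 1798: 31 days (October has 31).
Nov 14, 1798 → Dec 14, 1798: 30 days (November has 30).
Dec 14, 1798 → Jan 14, 1799: 31 days (December has 31).
Jan 14, 1799 → Jan 19, 1799: 5 days.
Total: 919 days.

919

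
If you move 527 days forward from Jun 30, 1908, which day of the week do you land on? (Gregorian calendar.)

First find the weekday of Jun 30, 1908. Doomsday rule: the anchor day for the 1900s is Wednesday. For year 08: 8÷12 = 0 r 8, and 8÷4 = 2, so 0+8+2 = 10.
Wednesday + 10 ≡ Saturday — that's 1908's doomsday.
In June the doomsday date is Jun 6.
Jun 30 is 24 days after Jun 6; 24 mod 7 = 3, so Saturday + 3 = Tuesday.
527 mod 7 = 2, so 527 days after a Tuesday is Tuesday + 2 = Thursday.

Thursday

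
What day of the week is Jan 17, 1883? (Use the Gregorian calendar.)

Doomsday rule: the anchor day for the 1800s is Friday. For year 83: 83÷12 = 6 r 11, and 11÷4 = 2, so 6+11+2 = 19.
Friday + 19 ≡ Wednesday — that's 1883's doomsday.
In January the doomsday date is Jan 3 (1883 is not a leap year).
Jan 17 is 14 days after Jan 3; 14 mod 7 = 0, so Wednesday + 0 = Wednesday.

Wednesday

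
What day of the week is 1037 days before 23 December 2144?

Dec 23, 2144 is a Wednesday.
1037 mod 7 = 1, so 1037 days before a Wednesday is Wednesday − 1 = Tuesday.

Tuesday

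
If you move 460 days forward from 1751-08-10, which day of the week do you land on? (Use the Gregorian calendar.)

Sunday

Aug 10, 1751 is a Tuesday.
460 mod 7 = 5, so 460 days after a Tuesday is Tuesday + 5 = Sunday.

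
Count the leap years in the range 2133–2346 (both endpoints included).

51

Multiples of 4 in [2133,2346]: 53.
Of those, multiples of 100: 2 (not leap unless ÷400).
Multiples of 400: 0.
Leap years = 53 − 2 + 0 = 51.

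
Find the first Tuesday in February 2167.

February 3, 2167

February 1, 2167 is a Sunday.
The first Tuesday is therefore February 3 (2 days later).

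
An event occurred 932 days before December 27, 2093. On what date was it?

−365 (one year) → Dec 27, 2092 (567 left).
−366 (one year; includes Feb 29, 2092) → Dec 27, 2091 (201 left).
−27 → Nov 30, 2091 (end of Nov, 30 days; 174 left).
−30 → Oct 31, 2091 (end of Oct, 31 days; 144 left).
−31 → Sep 30, 2091 (end of Sep, 30 days; 113 left).
−30 → Aug 31, 2091 (end of Aug, 31 days; 83 left).
−31 → Jul 31, 2091 (end of Jul, 31 days; 52 left).
−31 → Jun 30, 2091 (end of Jun, 30 days; 21 left).
−21 → Jun 9, 2091.

June 9, 2091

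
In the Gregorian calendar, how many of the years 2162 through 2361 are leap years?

48

Multiples of 4 in [2162,2361]: 50.
Of those, multiples of 100: 2 (not leap unless ÷400).
Multiples of 400: 0.
Leap years = 50 − 2 + 0 = 48.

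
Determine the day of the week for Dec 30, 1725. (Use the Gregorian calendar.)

Doomsday rule: the anchor day for the 1700s is Sunday. For year 25: 25÷12 = 2 r 1, and 1÷4 = 0, so 2+1+0 = 3.
Sunday + 3 ≡ Wednesday — that's 1725's doomsday.
In December the doomsday date is Dec 12.
Dec 30 is 18 days after Dec 12; 18 mod 7 = 4, so Wednesday + 4 = Sunday.

Sunday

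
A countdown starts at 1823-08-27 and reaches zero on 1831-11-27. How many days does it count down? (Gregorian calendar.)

3014

Aug 27, 1823 → Aug 27, 1824: 366 days (Feb 29, 1824 is in that span).
Aug 27, 1824 → Aug 27, 1825: 365 days.
Aug 27, 1825 → Aug 27, 1826: 365 days.
Aug 27, 1826 → Aug 27, 1827: 365 days.
Aug 27, 1827 → Aug 27, 1828: 366 days (Feb 29, 1828 is in that span).
Aug 27, 1828 → Aug 27, 1829: 365 days.
Aug 27, 1829 → Aug 27, 1830: 365 days.
Aug 27, 1830 → Aug 27, 1831: 365 days.
Aug 27, 1831 → Sep 27, 1831: 31 days (August has 31).
Sep 27, 1831 → Oct 27, 1831: 30 days (September has 30).
Oct 27, 1831 → Nov 27, 1831: 31 days.
Total: 3014 days.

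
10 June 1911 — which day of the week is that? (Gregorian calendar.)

Doomsday rule: the anchor day for the 1900s is Wednesday. For year 11: 11÷12 = 0 r 11, and 11÷4 = 2, so 0+11+2 = 13.
Wednesday + 13 ≡ Tuesday — that's 1911's doomsday.
In June the doomsday date is Jun 6.
Jun 10 is 4 days after Jun 6; 4 mod 7 = 4, so Tuesday + 4 = Saturday.

Saturday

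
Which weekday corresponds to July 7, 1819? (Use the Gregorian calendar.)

Doomsday rule: the anchor day for the 1800s is Friday. For year 19: 19÷12 = 1 r 7, and 7÷4 = 1, so 1+7+1 = 9.
Friday + 9 ≡ Sunday — that's 1819's doomsday.
In July the doomsday date is Jul 11.
Jul 7 is 4 days before Jul 11; 4 mod 7 = 4, so Sunday − 4 = Wednesday.

Wednesday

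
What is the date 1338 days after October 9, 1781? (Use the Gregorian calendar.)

June 8, 1785

+365 (one year) → Oct 9, 1782 (973 left).
+365 (one year) → Oct 9, 1783 (608 left).
+366 (one year; includes Feb 29, 1784) → Oct 9, 1784 (242 left).
Oct has 31 days: +23 → Nov 1, 1784 (219 left).
Nov has 30 days: +30 → Dec 1, 1784 (189 left).
Dec has 31 days: +31 → Jan 1, 1785 (158 left).
Jan has 31 days: +31 → Feb 1, 1785 (127 left).
Feb has 28 days: +28 → Mar 1, 1785 (99 left).
Mar has 31 days: +31 → Apr 1, 1785 (68 left).
Apr has 30 days: +30 → May 1, 1785 (38 left).
May has 31 days: +31 → Jun 1, 1785 (7 left).
+7 → Jun 8, 1785.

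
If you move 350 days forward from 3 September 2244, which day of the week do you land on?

Tuesday

First find the weekday of Sep 3, 2244. Doomsday rule: the anchor day for the 2200s is Friday. For year 44: 44÷12 = 3 r 8, and 8÷4 = 2, so 3+8+2 = 13.
Friday + 13 ≡ Thursday — that's 2244's doomsday.
In September the doomsday date is Sep 5.
Sep 3 is 2 days before Sep 5; 2 mod 7 = 2, so Thursday − 2 = Tuesday.
350 mod 7 = 0, so 350 days after a Tuesday is Tuesday + 0 = Tuesday.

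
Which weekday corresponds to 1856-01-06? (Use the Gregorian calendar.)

Doomsday rule: the anchor day for the 1800s is Friday. For year 56: 56÷12 = 4 r 8, and 8÷4 = 2, so 4+8+2 = 14.
Friday + 14 ≡ Friday — that's 1856's doomsday.
In January the doomsday date is Jan 4 (1856 is a leap year (divisible by 4)).
Jan 6 is 2 days after Jan 4; 2 mod 7 = 2, so Friday + 2 = Sunday.

Sunday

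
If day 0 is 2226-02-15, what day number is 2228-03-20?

764

Feb 15, 2226 → Feb 15, 2227: 365 days.
Feb 15, 2227 → Mar 15, 2227: 28 days (February has 28).
Mar 15, 2227 → Apr 15, 2227: 31 days (March has 31).
Apr 15, 2227 → May 15, 2227: 30 days (April has 30).
May 15, 2227 → Jun 15, 2227: 31 days (May has 31).
Jun 15, 2227 → Jul 15, 2227: 30 days (June has 30).
Jul 15, 2227 → Aug 15, 2227: 31 days (July has 31).
Aug 15, 2227 → Sep 15, 2227: 31 days (August has 31).
Sep 15, 2227 → Oct 15, 2227: 30 days (September has 30).
Oct 15, 2227 → Nov 15, 2227: 31 days (October has 31).
Nov 15, 2227 → Dec 15, 2227: 30 days (November has 30).
Dec 15, 2227 → Jan 15, 2228: 31 days (December has 31).
Jan 15, 2228 → Feb 15, 2228: 31 days (January has 31).
Feb 15, 2228 → Mar 15, 2228: 29 days (February has 29).
Mar 15, 2228 → Mar 20, 2228: 5 days.
Total: 764 days.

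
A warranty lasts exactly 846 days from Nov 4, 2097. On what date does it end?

+365 (one year) → Nov 4, 2098 (481 left).
+365 (one year) → Nov 4, 2099 (116 left).
Nov has 30 days: +27 → Dec 1, 2099 (89 left).
Dec has 31 days: +31 → Jan 1, 2100 (58 left).
Jan has 31 days: +31 → Feb 1, 2100 (27 left).
+27 → Feb 28, 2100.

February 28, 2100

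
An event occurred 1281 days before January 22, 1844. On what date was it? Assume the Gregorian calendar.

−365 (one year) → Jan 22, 1843 (916 left).
−365 (one year) → Jan 22, 1842 (551 left).
−365 (one year) → Jan 22, 1841 (186 left).
−22 → Dec 31, 1840 (end of Dec, 31 days; 164 left).
−31 → Nov 30, 1840 (end of Nov, 30 days; 133 left).
−30 → Oct 31, 1840 (end of Oct, 31 days; 103 left).
−31 → Sep 30, 1840 (end of Sep, 30 days; 72 left).
−30 → Aug 31, 1840 (end of Aug, 31 days; 42 left).
−31 → Jul 31, 1840 (end of Jul, 31 days; 11 left).
−11 → Jul 20, 1840.

July 20, 1840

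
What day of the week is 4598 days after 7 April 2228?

Apr 7, 2228 is a Monday.
4598 mod 7 = 6, so 4598 days after a Monday is Monday + 6 = Sunday.

Sunday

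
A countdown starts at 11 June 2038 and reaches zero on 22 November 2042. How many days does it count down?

Jun 11, 2038 → Jun 11, 2039: 365 days.
Jun 11, 2039 → Jun 11, 2040: 366 days (Feb 29, 2040 is in that span).
Jun 11, 2040 → Jun 11, 2041: 365 days.
Jun 11, 2041 → Jun 11, 2042: 365 days.
Jun 11, 2042 → Jul 11, 2042: 30 days (June has 30).
Jul 11, 2042 → Aug 11, 2042: 31 days (July has 31).
Aug 11, 2042 → Sep 11, 2042: 31 days (August has 31).
Sep 11, 2042 → Oct 11, 2042: 30 days (September has 30).
Oct 11, 2042 → Nov 11, 2042: 31 days (October has 31).
Nov 11, 2042 → Nov 22, 2042: 11 days.
Total: 1625 days.

1625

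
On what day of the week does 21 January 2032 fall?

Wednesday

January 1, 2032 is a Thursday.
Jan 1, 2032 → Jan 21, 2032: 20 days.
Total: 20 days.
20 mod 7 = 6, so Thursday + 6 = Wednesday.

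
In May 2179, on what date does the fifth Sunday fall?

May 30, 2179

May 1, 2179 is a Saturday.
The first Sunday is therefore May 2 (1 days later).
The fifth Sunday is 2 + 4×7 = May 30.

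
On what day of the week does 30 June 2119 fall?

Doomsday rule: the anchor day for the 2100s is Sunday. For year 19: 19÷12 = 1 r 7, and 7÷4 = 1, so 1+7+1 = 9.
Sunday + 9 ≡ Tuesday — that's 2119's doomsday.
In June the doomsday date is Jun 6.
Jun 30 is 24 days after Jun 6; 24 mod 7 = 3, so Tuesday + 3 = Friday.

Friday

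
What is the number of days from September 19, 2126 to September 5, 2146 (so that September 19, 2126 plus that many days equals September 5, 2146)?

Sep 19, 2126 → Sep 19, 2127: 365 days.
Sep 19, 2127 → Sep 19, 2128: 366 days (Feb 29, 2128 is in that span).
Sep 19, 2128 → Sep 19, 2129: 365 days.
Sep 19, 2129 → Sep 19, 2130: 365 days.
Sep 19, 2130 → Sep 19, 2131: 365 days.
Sep 19, 2131 → Sep 19, 2132: 366 days (Feb 29, 2132 is in that span).
Sep 19, 2132 → Sep 19, 2133: 365 days.
Sep 19, 2133 → Sep 19, 2134: 365 days.
Sep 19, 2134 → Sep 19, 2135: 365 days.
Sep 19, 2135 → Sep 19, 2136: 366 days (Feb 29, 2136 is in that span).
Sep 19, 2136 → Sep 19, 2137: 365 days.
Sep 19, 2137 → Sep 19, 2138: 365 days.
Sep 19, 2138 → Sep 19, 2139: 365 days.
Sep 19, 2139 → Sep 19, 2140: 366 days (Feb 29, 2140 is in that span).
Sep 19, 2140 → Sep 19, 2141: 365 days.
Sep 19, 2141 → Sep 19, 2142: 365 days.
Sep 19, 2142 → Sep 19, 2143: 365 days.
Sep 19, 2143 → Sep 19, 2144: 366 days (Feb 29, 2144 is in that span).
Sep 19, 2144 → Sep 19, 2145: 365 days.
Sep 19, 2145 → Oct 19, 2145: 30 days (September has 30).
Oct 19, 2145 → Nov 19, 2145: 31 days (October has 31).
Nov 19, 2145 → Dec 19, 2145: 30 days (November has 30).
Dec 19, 2145 → Jan 19, 2146: 31 days (December has 31).
Jan 19, 2146 → Feb 19, 2146: 31 days (January has 31).
Feb 19, 2146 → Mar 19, 2146: 28 days (February has 28).
Mar 19, 2146 → Apr 19, 2146: 31 days (March has 31).
Apr 19, 2146 → May 19, 2146: 30 days (April has 30).
May 19, 2146 → Jun 19, 2146: 31 days (May has 31).
Jun 19, 2146 → Jul 19, 2146: 30 days (June has 30).
Jul 19, 2146 → Aug 19, 2146: 31 days (July has 31).
Aug 19, 2146 → Sep 5, 2146: 17 days.
Total: 7291 days.

7291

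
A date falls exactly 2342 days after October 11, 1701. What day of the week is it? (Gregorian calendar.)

Saturday

First find the weekday of Oct 11, 1701. Doomsday rule: the anchor day for the 1700s is Sunday. For year 01: 1÷12 = 0 r 1, and 1÷4 = 0, so 0+1+0 = 1.
Sunday + 1 ≡ Monday — that's 1701's doomsday.
In October the doomsday date is Oct 10.
Oct 11 is 1 day after Oct 10; 1 mod 7 = 1, so Monday + 1 = Tuesday.
2342 mod 7 = 4, so 2342 days after a Tuesday is Tuesday + 4 = Saturday.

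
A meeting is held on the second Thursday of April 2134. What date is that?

April 8, 2134

April 1, 2134 is a Thursday.
The first Thursday is therefore April 1 (same day).
The second Thursday is 1 + 1×7 = April 8.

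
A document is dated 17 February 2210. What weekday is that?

Saturday

Doomsday rule: the anchor day for the 2200s is Friday. For year 10: 10÷12 = 0 r 10, and 10÷4 = 2, so 0+10+2 = 12.
Friday + 12 ≡ Wednesday — that's 2210's doomsday.
In February the doomsday date is Feb 28 (2210 is not a leap year).
Feb 17 is 11 days before Feb 28; 11 mod 7 = 4, so Wednesday − 4 = Saturday.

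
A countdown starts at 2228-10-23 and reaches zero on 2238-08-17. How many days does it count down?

3585

Oct 23, 2228 → Oct 23, 2229: 365 days.
Oct 23, 2229 → Oct 23, 2230: 365 days.
Oct 23, 2230 → Oct 23, 2231: 365 days.
Oct 23, 2231 → Oct 23, 2232: 366 days (Feb 29, 2232 is in that span).
Oct 23, 2232 → Oct 23, 2233: 365 days.
Oct 23, 2233 → Oct 23, 2234: 365 days.
Oct 23, 2234 → Oct 23, 2235: 365 days.
Oct 23, 2235 → Oct 23, 2236: 366 days (Feb 29, 2236 is in that span).
Oct 23, 2236 → Oct 23, 2237: 365 days.
Oct 23, 2237 → Nov 23, 2237: 31 days (October has 31).
Nov 23, 2237 → Dec 23, 2237: 30 days (November has 30).
Dec 23, 2237 → Jan 23, 2238: 31 days (December has 31).
Jan 23, 2238 → Feb 23, 2238: 31 days (January has 31).
Feb 23, 2238 → Mar 23, 2238: 28 days (February has 28).
Mar 23, 2238 → Apr 23, 2238: 31 days (March has 31).
Apr 23, 2238 → May 23, 2238: 30 days (April has 30).
May 23, 2238 → Jun 23, 2238: 31 days (May has 31).
Jun 23, 2238 → Jul 23, 2238: 30 days (June has 30).
Jul 23, 2238 → Aug 17, 2238: 25 days.
Total: 3585 days.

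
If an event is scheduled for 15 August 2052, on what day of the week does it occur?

Doomsday rule: the anchor day for the 2000s is Tuesday. For year 52: 52÷12 = 4 r 4, and 4÷4 = 1, so 4+4+1 = 9.
Tuesday + 9 ≡ Thursday — that's 2052's doomsday.
In August the doomsday date is Aug 8.
Aug 15 is 7 days after Aug 8; 7 mod 7 = 0, so Thursday + 0 = Thursday.

Thursday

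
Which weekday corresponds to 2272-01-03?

Wednesday

Doomsday rule: the anchor day for the 2200s is Friday. For year 72: 72÷12 = 6 r 0, and 0÷4 = 0, so 6+0+0 = 6.
Friday + 6 ≡ Thursday — that's 2272's doomsday.
In January the doomsday date is Jan 4 (2272 is a leap year (divisible by 4)).
Jan 3 is 1 day before Jan 4; 1 mod 7 = 1, so Thursday − 1 = Wednesday.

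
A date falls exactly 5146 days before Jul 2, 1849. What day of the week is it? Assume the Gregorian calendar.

First find the weekday of Jul 2, 1849. Doomsday rule: the anchor day for the 1800s is Friday. For year 49: 49÷12 = 4 r 1, and 1÷4 = 0, so 4+1+0 = 5.
Friday + 5 ≡ Wednesday — that's 1849's doomsday.
In July the doomsday date is Jul 11.
Jul 2 is 9 days before Jul 11; 9 mod 7 = 2, so Wednesday − 2 = Monday.
5146 mod 7 = 1, so 5146 days before a Monday is Monday − 1 = Sunday.

Sunday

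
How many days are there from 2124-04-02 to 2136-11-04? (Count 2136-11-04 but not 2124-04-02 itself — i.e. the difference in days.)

4599

Apr 2, 2124 → Apr 2, 2125: 365 days.
Apr 2, 2125 → Apr 2, 2126: 365 days.
Apr 2, 2126 → Apr 2, 2127: 365 days.
Apr 2, 2127 → Apr 2, 2128: 366 days (Feb 29, 2128 is in that span).
Apr 2, 2128 → Apr 2, 2129: 365 days.
Apr 2, 2129 → Apr 2, 2130: 365 days.
Apr 2, 2130 → Apr 2, 2131: 365 days.
Apr 2, 2131 → Apr 2, 2132: 366 days (Feb 29, 2132 is in that span).
Apr 2, 2132 → Apr 2, 2133: 365 days.
Apr 2, 2133 → Apr 2, 2134: 365 days.
Apr 2, 2134 → Apr 2, 2135: 365 days.
Apr 2, 2135 → Apr 2, 2136: 366 days (Feb 29, 2136 is in that span).
Apr 2, 2136 → May 2, 2136: 30 days (April has 30).
May 2, 2136 → Jun 2, 2136: 31 days (May has 31).
Jun 2, 2136 → Jul 2, 2136: 30 days (June has 30).
Jul 2, 2136 → Aug 2, 2136: 31 days (July has 31).
Aug 2, 2136 → Sep 2, 2136: 31 days (August has 31).
Sep 2, 2136 → Oct 2, 2136: 30 days (September has 30).
Oct 2, 2136 → Nov 2, 2136: 31 days (October has 31).
Nov 2, 2136 → Nov 4, 2136: 2 days.
Total: 4599 days.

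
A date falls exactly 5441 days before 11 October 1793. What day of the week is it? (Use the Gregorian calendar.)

Oct 11, 1793 is a Friday.
5441 mod 7 = 2, so 5441 days before a Friday is Friday − 2 = Wednesday.

Wednesday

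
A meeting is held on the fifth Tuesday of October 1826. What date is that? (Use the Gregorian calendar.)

October 1, 1826 is a Sunday.
The first Tuesday is therefore October 3 (2 days later).
The fifth Tuesday is 3 + 4×7 = October 31.

October 31, 1826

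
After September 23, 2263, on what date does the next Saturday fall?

September 26, 2263

Sep 23, 2263 is a Wednesday.
From Wednesday to the next Saturday is 3 days.
Sep 23, 2263 + 3 = Sep 26, 2263.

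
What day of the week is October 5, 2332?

Doomsday rule: the anchor day for the 2300s is Wednesday. For year 32: 32÷12 = 2 r 8, and 8÷4 = 2, so 2+8+2 = 12.
Wednesday + 12 ≡ Monday — that's 2332's doomsday.
In October the doomsday date is Oct 10.
Oct 5 is 5 days before Oct 10; 5 mod 7 = 5, so Monday − 5 = Wednesday.

Wednesday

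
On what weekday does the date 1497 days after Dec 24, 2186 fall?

Saturday

Dec 24, 2186 is a Sunday.
1497 mod 7 = 6, so 1497 days after a Sunday is Sunday + 6 = Saturday.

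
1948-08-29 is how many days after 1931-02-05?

6415

Feb 5, 1931 → Feb 5, 1932: 365 days.
Feb 5, 1932 → Feb 5, 1933: 366 days (Feb 29, 1932 is in that span).
Feb 5, 1933 → Feb 5, 1934: 365 days.
Feb 5, 1934 → Feb 5, 1935: 365 days.
Feb 5, 1935 → Feb 5, 1936: 365 days.
Feb 5, 1936 → Feb 5, 1937: 366 days (Feb 29, 1936 is in that span).
Feb 5, 1937 → Feb 5, 1938: 365 days.
Feb 5, 1938 → Feb 5, 1939: 365 days.
Feb 5, 1939 → Feb 5, 1940: 365 days.
Feb 5, 1940 → Feb 5, 1941: 366 days (Feb 29, 1940 is in that span).
Feb 5, 1941 → Feb 5, 1942: 365 days.
Feb 5, 1942 → Feb 5, 1943: 365 days.
Feb 5, 1943 → Feb 5, 1944: 365 days.
Feb 5, 1944 → Feb 5, 1945: 366 days (Feb 29, 1944 is in that span).
Feb 5, 1945 → Feb 5, 1946: 365 days.
Feb 5, 1946 → Feb 5, 1947: 365 days.
Feb 5, 1947 → Feb 5, 1948: 365 days.
Feb 5, 1948 → Mar 5, 1948: 29 days (February has 29).
Mar 5, 1948 → Apr 5, 1948: 31 days (March has 31).
Apr 5, 1948 → May 5, 1948: 30 days (April has 30).
May 5, 1948 → Jun 5, 1948: 31 days (May has 31).
Jun 5, 1948 → Jul 5, 1948: 30 days (June has 30).
Jul 5, 1948 → Aug 5, 1948: 31 days (July has 31).
Aug 5, 1948 → Aug 29, 1948: 24 days.
Total: 6415 days.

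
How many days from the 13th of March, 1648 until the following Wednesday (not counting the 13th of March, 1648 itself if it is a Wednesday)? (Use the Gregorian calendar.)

5

Mar 13, 1648 is a Friday.
From Friday to the next Wednesday is 5 days.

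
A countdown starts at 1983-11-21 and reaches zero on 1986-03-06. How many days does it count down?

836

Nov 21, 1983 → Nov 21, 1984: 366 days (Feb 29, 1984 is in that span).
Nov 21, 1984 → Nov 21, 1985: 365 days.
Nov 21, 1985 → Dec 21, 1985: 30 days (November has 30).
Dec 21, 1985 → Jan 21, 1986: 31 days (December has 31).
Jan 21, 1986 → Feb 21, 1986: 31 days (January has 31).
Feb 21, 1986 → Mar 6, 1986: 13 days.
Total: 836 days.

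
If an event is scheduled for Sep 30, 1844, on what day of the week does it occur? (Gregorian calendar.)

Doomsday rule: the anchor day for the 1800s is Friday. For year 44: 44÷12 = 3 r 8, and 8÷4 = 2, so 3+8+2 = 13.
Friday + 13 ≡ Thursday — that's 1844's doomsday.
In September the doomsday date is Sep 5.
Sep 30 is 25 days after Sep 5; 25 mod 7 = 4, so Thursday + 4 = Monday.

Monday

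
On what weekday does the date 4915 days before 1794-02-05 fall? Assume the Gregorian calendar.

Tuesday

First find the weekday of Feb 5, 1794. Doomsday rule: the anchor day for the 1700s is Sunday. For year 94: 94÷12 = 7 r 10, and 10÷4 = 2, so 7+10+2 = 19.
Sunday + 19 ≡ Friday — that's 1794's doomsday.
In February the doomsday date is Feb 28 (1794 is not a leap year).
Feb 5 is 23 days before Feb 28; 23 mod 7 = 2, so Friday − 2 = Wednesday.
4915 mod 7 = 1, so 4915 days before a Wednesday is Wednesday − 1 = Tuesday.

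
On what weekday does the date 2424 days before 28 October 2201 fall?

First find the weekday of Oct 28, 2201. Doomsday rule: the anchor day for the 2200s is Friday. For year 01: 1÷12 = 0 r 1, and 1÷4 = 0, so 0+1+0 = 1.
Friday + 1 ≡ Saturday — that's 2201's doomsday.
In October the doomsday date is Oct 10.
Oct 28 is 18 days after Oct 10; 18 mod 7 = 4, so Saturday + 4 = Wednesday.
2424 mod 7 = 2, so 2424 days before a Wednesday is Wednesday − 2 = Monday.

Monday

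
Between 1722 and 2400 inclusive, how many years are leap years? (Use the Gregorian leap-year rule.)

165

Multiples of 4 in [1722,2400]: 170.
Of those, multiples of 100: 7 (not leap unless ÷400).
Multiples of 400: 2.
Leap years = 170 − 7 + 2 = 165.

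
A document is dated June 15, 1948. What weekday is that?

Tuesday

January 1, 1948 is a Thursday.
Jan 1, 1948 → Feb 1, 1948: 31 days (January has 31).
Feb 1, 1948 → Mar 1, 1948: 29 days (February has 29).
Mar 1, 1948 → Apr 1, 1948: 31 days (March has 31).
Apr 1, 1948 → May 1, 1948: 30 days (April has 30).
May 1, 1948 → Jun 1, 1948: 31 days (May has 31).
Jun 1, 1948 → Jun 15, 1948: 14 days.
Total: 166 days.
166 mod 7 = 5, so Thursday + 5 = Tuesday.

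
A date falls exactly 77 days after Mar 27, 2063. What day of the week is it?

Mar 27, 2063 is a Tuesday.
77 mod 7 = 0, so 77 days after a Tuesday is Tuesday + 0 = Tuesday.

Tuesday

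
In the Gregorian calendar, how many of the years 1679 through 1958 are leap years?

67

Multiples of 4 in [1679,1958]: 70.
Of those, multiples of 100: 3 (not leap unless ÷400).
Multiples of 400: 0.
Leap years = 70 − 3 + 0 = 67.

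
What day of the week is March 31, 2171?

Doomsday rule: the anchor day for the 2100s is Sunday. For year 71: 71÷12 = 5 r 11, and 11÷4 = 2, so 5+11+2 = 18.
Sunday + 18 ≡ Thursday — that's 2171's doomsday.
In March the doomsday date is Mar 14.
Mar 31 is 17 days after Mar 14; 17 mod 7 = 3, so Thursday + 3 = Sunday.

Sunday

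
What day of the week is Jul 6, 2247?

Tuesday

Doomsday rule: the anchor day for the 2200s is Friday. For year 47: 47÷12 = 3 r 11, and 11÷4 = 2, so 3+11+2 = 16.
Friday + 16 ≡ Sunday — that's 2247's doomsday.
In July the doomsday date is Jul 11.
Jul 6 is 5 days before Jul 11; 5 mod 7 = 5, so Sunday − 5 = Tuesday.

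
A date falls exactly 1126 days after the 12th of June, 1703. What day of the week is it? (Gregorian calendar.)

First find the weekday of Jun 12, 1703. Doomsday rule: the anchor day for the 1700s is Sunday. For year 03: 3÷12 = 0 r 3, and 3÷4 = 0, so 0+3+0 = 3.
Sunday + 3 ≡ Wednesday — that's 1703's doomsday.
In June the doomsday date is Jun 6.
Jun 12 is 6 days after Jun 6; 6 mod 7 = 6, so Wednesday + 6 = Tuesday.
1126 mod 7 = 6, so 1126 days after a Tuesday is Tuesday + 6 = Monday.

Monday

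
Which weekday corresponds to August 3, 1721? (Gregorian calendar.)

Doomsday rule: the anchor day for the 1700s is Sunday. For year 21: 21÷12 = 1 r 9, and 9÷4 = 2, so 1+9+2 = 12.
Sunday + 12 ≡ Friday — that's 1721's doomsday.
In August the doomsday date is Aug 8.
Aug 3 is 5 days before Aug 8; 5 mod 7 = 5, so Friday − 5 = Sunday.

Sunday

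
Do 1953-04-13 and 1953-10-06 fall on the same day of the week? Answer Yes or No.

No

From Apr 13, 1953 to Oct 6, 1953 is 176 days.
176 mod 7 = 1, so they are different weekdays.
(Apr 13, 1953 is a Monday; Oct 6, 1953 is a Tuesday.)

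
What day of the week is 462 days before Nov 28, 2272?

Thursday

First find the weekday of Nov 28, 2272. Doomsday rule: the anchor day for the 2200s is Friday. For year 72: 72÷12 = 6 r 0, and 0÷4 = 0, so 6+0+0 = 6.
Friday + 6 ≡ Thursday — that's 2272's doomsday.
In November the doomsday date is Nov 7.
Nov 28 is 21 days after Nov 7; 21 mod 7 = 0, so Thursday + 0 = Thursday.
462 mod 7 = 0, so 462 days before a Thursday is Thursday − 0 = Thursday.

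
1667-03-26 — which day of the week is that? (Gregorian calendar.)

Doomsday rule: the anchor day for the 1600s is Tuesday. For year 67: 67÷12 = 5 r 7, and 7÷4 = 1, so 5+7+1 = 13.
Tuesday + 13 ≡ Monday — that's 1667's doomsday.
In March the doomsday date is Mar 14.
Mar 26 is 12 days after Mar 14; 12 mod 7 = 5, so Monday + 5 = Saturday.

Saturday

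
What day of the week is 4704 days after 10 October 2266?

Wednesday

Oct 10, 2266 is a Wednesday.
4704 mod 7 = 0, so 4704 days after a Wednesday is Wednesday + 0 = Wednesday.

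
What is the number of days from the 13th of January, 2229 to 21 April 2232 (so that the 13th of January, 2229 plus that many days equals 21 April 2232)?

Jan 13, 2229 → Jan 13, 2230: 365 days.
Jan 13, 2230 → Jan 13, 2231: 365 days.
Jan 13, 2231 → Jan 13, 2232: 365 days.
Jan 13, 2232 → Feb 13, 2232: 31 days (January has 31).
Feb 13, 2232 → Mar 13, 2232: 29 days (February has 29).
Mar 13, 2232 → Apr 13, 2232: 31 days (March has 31).
Apr 13, 2232 → Apr 21, 2232: 8 days.
Total: 1194 days.

1194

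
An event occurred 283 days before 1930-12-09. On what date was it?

−9 → Nov 30, 1930 (end of Nov, 30 days; 274 left).
−30 → Oct 31, 1930 (end of Oct, 31 days; 244 left).
−31 → Sep 30, 1930 (end of Sep, 30 days; 213 left).
−30 → Aug 31, 1930 (end of Aug, 31 days; 183 left).
−31 → Jul 31, 1930 (end of Jul, 31 days; 152 left).
−31 → Jun 30, 1930 (end of Jun, 30 days; 121 left).
−30 → May 31, 1930 (end of May, 31 days; 91 left).
−31 → Apr 30, 1930 (end of Apr, 30 days; 60 left).
−30 → Mar 31, 1930 (end of Mar, 31 days; 30 left).
−30 → Mar 1, 1930.

March 1, 1930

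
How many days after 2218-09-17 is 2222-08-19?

Sep 17, 2218 → Sep 17, 2219: 365 days.
Sep 17, 2219 → Sep 17, 2220: 366 days (Feb 29, 2220 is in that span).
Sep 17, 2220 → Sep 17, 2221: 365 days.
Sep 17, 2221 → Oct 17, 2221: 30 days (September has 30).
Oct 17, 2221 → Nov 17, 2221: 31 days (October has 31).
Nov 17, 2221 → Dec 17, 2221: 30 days (November has 30).
Dec 17, 2221 → Jan 17, 2222: 31 days (December has 31).
Jan 17, 2222 → Feb 17, 2222: 31 days (January has 31).
Feb 17, 2222 → Mar 17, 2222: 28 days (February has 28).
Mar 17, 2222 → Apr 17, 2222: 31 days (March has 31).
Apr 17, 2222 → May 17, 2222: 30 days (April has 30).
May 17, 2222 → Jun 17, 2222: 31 days (May has 31).
Jun 17, 2222 → Jul 17, 2222: 30 days (June has 30).
Jul 17, 2222 → Aug 17, 2222: 31 days (July has 31).
Aug 17, 2222 → Aug 19, 2222: 2 days.
Total: 1432 days.

1432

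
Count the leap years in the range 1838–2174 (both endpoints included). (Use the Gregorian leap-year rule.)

82

Multiples of 4 in [1838,2174]: 84.
Of those, multiples of 100: 3 (not leap unless ÷400).
Multiples of 400: 1.
Leap years = 84 − 3 + 1 = 82.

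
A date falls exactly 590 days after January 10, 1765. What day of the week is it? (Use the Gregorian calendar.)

Jan 10, 1765 is a Thursday.
590 mod 7 = 2, so 590 days after a Thursday is Thursday + 2 = Saturday.

Saturday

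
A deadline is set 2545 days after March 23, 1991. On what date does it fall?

March 11, 1998

+366 (one year; includes Feb 29, 1992) → Mar 23, 1992 (2179 left).
+365 (one year) → Mar 23, 1993 (1814 left).
+365 (one year) → Mar 23, 1994 (1449 left).
+365 (one year) → Mar 23, 1995 (1084 left).
+366 (one year; includes Feb 29, 1996) → Mar 23, 1996 (718 left).
+365 (one year) → Mar 23, 1997 (353 left).
Mar has 31 days: +9 → Apr 1, 1997 (344 left).
Apr has 30 days: +30 → May 1, 1997 (314 left).
May has 31 days: +31 → Jun 1, 1997 (283 left).
Jun has 30 days: +30 → Jul 1, 1997 (253 left).
Jul has 31 days: +31 → Aug 1, 1997 (222 left).
Aug has 31 days: +31 → Sep 1, 1997 (191 left).
Sep has 30 days: +30 → Oct 1, 1997 (161 left).
Oct has 31 days: +31 → Nov 1, 1997 (130 left).
Nov has 30 days: +30 → Dec 1, 1997 (100 left).
Dec has 31 days: +31 → Jan 1, 1998 (69 left).
Jan has 31 days: +31 → Feb 1, 1998 (38 left).
Feb has 28 days: +28 → Mar 1, 1998 (10 left).
+10 → Mar 11, 1998.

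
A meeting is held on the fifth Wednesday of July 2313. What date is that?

July 30, 2313

July 1, 2313 is a Tuesday.
The first Wednesday is therefore July 2 (1 days later).
The fifth Wednesday is 2 + 4×7 = July 30.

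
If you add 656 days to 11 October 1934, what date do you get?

+365 (one year) → Oct 11, 1935 (291 left).
Oct has 31 days: +21 → Nov 1, 1935 (270 left).
Nov has 30 days: +30 → Dec 1, 1935 (240 left).
Dec has 31 days: +31 → Jan 1, 1936 (209 left).
Jan has 31 days: +31 → Feb 1, 1936 (178 left).
Feb has 29 days: +29 → Mar 1, 1936 (149 left).
Mar has 31 days: +31 → Apr 1, 1936 (118 left).
Apr has 30 days: +30 → May 1, 1936 (88 left).
May has 31 days: +31 → Jun 1, 1936 (57 left).
Jun has 30 days: +30 → Jul 1, 1936 (27 left).
+27 → Jul 28, 1936.

July 28, 1936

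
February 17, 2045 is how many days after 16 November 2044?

Nov 16, 2044 → Dec 16, 2044: 30 days (November has 30).
Dec 16, 2044 → Jan 16, 2045: 31 days (December has 31).
Jan 16, 2045 → Feb 16, 2045: 31 days (January has 31).
Feb 16, 2045 → Feb 17, 2045: 1 days.
Total: 93 days.

93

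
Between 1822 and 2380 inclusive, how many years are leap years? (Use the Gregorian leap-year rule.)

136

Multiples of 4 in [1822,2380]: 140.
Of those, multiples of 100: 5 (not leap unless ÷400).
Multiples of 400: 1.
Leap years = 140 − 5 + 1 = 136.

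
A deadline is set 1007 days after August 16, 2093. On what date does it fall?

+365 (one year) → Aug 16, 2094 (642 left).
+365 (one year) → Aug 16, 2095 (277 left).
Aug has 31 days: +16 → Sep 1, 2095 (261 left).
Sep has 30 days: +30 → Oct 1, 2095 (231 left).
Oct has 31 days: +31 → Nov 1, 2095 (200 left).
Nov has 30 days: +30 → Dec 1, 2095 (170 left).
Dec has 31 days: +31 → Jan 1, 2096 (139 left).
Jan has 31 days: +31 → Feb 1, 2096 (108 left).
Feb has 29 days: +29 → Mar 1, 2096 (79 left).
Mar has 31 days: +31 → Apr 1, 2096 (48 left).
Apr has 30 days: +30 → May 1, 2096 (18 left).
+18 → May 19, 2096.

May 19, 2096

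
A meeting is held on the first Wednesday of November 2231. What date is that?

November 1, 2231 is a Tuesday.
The first Wednesday is therefore November 2 (1 days later).

November 2, 2231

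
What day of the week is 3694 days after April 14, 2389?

Wednesday

Apr 14, 2389 is a Friday.
3694 mod 7 = 5, so 3694 days after a Friday is Friday + 5 = Wednesday.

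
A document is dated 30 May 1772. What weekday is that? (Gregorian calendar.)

Doomsday rule: the anchor day for the 1700s is Sunday. For year 72: 72÷12 = 6 r 0, and 0÷4 = 0, so 6+0+0 = 6.
Sunday + 6 ≡ Saturday — that's 1772's doomsday.
In May the doomsday date is May 9.
May 30 is 21 days after May 9; 21 mod 7 = 0, so Saturday + 0 = Saturday.

Saturday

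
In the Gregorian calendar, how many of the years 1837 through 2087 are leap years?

61

Multiples of 4 in [1837,2087]: 62.
Of those, multiples of 100: 2 (not leap unless ÷400).
Multiples of 400: 1.
Leap years = 62 − 2 + 1 = 61.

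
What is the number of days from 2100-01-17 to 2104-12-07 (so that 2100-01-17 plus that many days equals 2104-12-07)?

Jan 17, 2100 → Jan 17, 2101: 365 days.
Jan 17, 2101 → Jan 17, 2102: 365 days.
Jan 17, 2102 → Jan 17, 2103: 365 days.
Jan 17, 2103 → Jan 17, 2104: 365 days.
Jan 17, 2104 → Feb 17, 2104: 31 days (January has 31).
Feb 17, 2104 → Mar 17, 2104: 29 days (February has 29).
Mar 17, 2104 → Apr 17, 2104: 31 days (March has 31).
Apr 17, 2104 → May 17, 2104: 30 days (April has 30).
May 17, 2104 → Jun 17, 2104: 31 days (May has 31).
Jun 17, 2104 → Jul 17, 2104: 30 days (June has 30).
Jul 17, 2104 → Aug 17, 2104: 31 days (July has 31).
Aug 17, 2104 → Sep 17, 2104: 31 days (August has 31).
Sep 17, 2104 → Oct 17, 2104: 30 days (September has 30).
Oct 17, 2104 → Nov 17, 2104: 31 days (October has 31).
Nov 17, 2104 → Dec 7, 2104: 20 days.
Total: 1785 days.

1785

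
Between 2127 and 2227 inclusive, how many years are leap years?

Multiples of 4 in [2127,2227]: 25.
Of those, multiples of 100: 1 (not leap unless ÷400).
Multiples of 400: 0.
Leap years = 25 − 1 + 0 = 24.

24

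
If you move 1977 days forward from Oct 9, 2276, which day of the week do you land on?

Thursday

Oct 9, 2276 is a Monday.
1977 mod 7 = 3, so 1977 days after a Monday is Monday + 3 = Thursday.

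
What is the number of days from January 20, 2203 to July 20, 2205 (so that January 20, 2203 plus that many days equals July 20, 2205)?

Jan 20, 2203 → Jan 20, 2204: 365 days.
Jan 20, 2204 → Jan 20, 2205: 366 days (Feb 29, 2204 is in that span).
Jan 20, 2205 → Feb 20, 2205: 31 days (January has 31).
Feb 20, 2205 → Mar 20, 2205: 28 days (February has 28).
Mar 20, 2205 → Apr 20, 2205: 31 days (March has 31).
Apr 20, 2205 → May 20, 2205: 30 days (April has 30).
May 20, 2205 → Jun 20, 2205: 31 days (May has 31).
Jun 20, 2205 → Jul 20, 2205: 30 days.
Total: 912 days.

912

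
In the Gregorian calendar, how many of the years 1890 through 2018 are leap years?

31

Multiples of 4 in [1890,2018]: 32.
Of those, multiples of 100: 2 (not leap unless ÷400).
Multiples of 400: 1.
Leap years = 32 − 2 + 1 = 31.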